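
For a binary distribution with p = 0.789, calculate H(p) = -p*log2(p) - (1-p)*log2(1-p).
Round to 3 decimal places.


H = -0.789*log2(0.789) - 0.211*log2(0.211) = 0.743.

0.743


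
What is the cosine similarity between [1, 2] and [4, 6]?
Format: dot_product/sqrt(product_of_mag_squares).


dot = 16. |a|^2 = 5, |b|^2 = 52. cos = 16/sqrt(260).

16/sqrt(260)


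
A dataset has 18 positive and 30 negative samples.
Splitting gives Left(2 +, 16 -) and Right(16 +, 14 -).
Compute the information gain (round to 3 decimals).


H(parent) = 0.9544. H(left) = 0.5033, H(right) = 0.9968. Weighted = (18/48)*0.5033 + (30/48)*0.9968 = 0.8117. IG = 0.9544 - 0.8117 = 0.1427, which rounds to 0.143.

0.143


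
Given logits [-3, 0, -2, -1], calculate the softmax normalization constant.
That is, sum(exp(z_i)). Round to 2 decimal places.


Denom = e^-3=0.0498 + e^0=1.0000 + e^-2=0.1353 + e^-1=0.3679. Sum = 1.5530, which rounds to 1.55.

1.55


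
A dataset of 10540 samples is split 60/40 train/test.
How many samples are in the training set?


Test set = 10540 * 40% = 4216. Training set = 10540 - 4216 = 6324.

6324


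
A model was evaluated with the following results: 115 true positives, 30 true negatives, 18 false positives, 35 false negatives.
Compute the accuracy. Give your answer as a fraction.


Accuracy = (TP + TN) / (TP + TN + FP + FN) = (115 + 30) / 198 = 145/198.

145/198


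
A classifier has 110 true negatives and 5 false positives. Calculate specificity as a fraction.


Specificity = TN / (TN + FP) = 110 / 115 = 22/23.

22/23


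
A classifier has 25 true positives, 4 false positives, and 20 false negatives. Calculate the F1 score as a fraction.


Precision = 25/29 = 25/29. Recall = 25/45 = 5/9. F1 = 2*P*R/(P+R) = 25/37.

25/37


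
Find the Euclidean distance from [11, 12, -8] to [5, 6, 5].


d = sqrt(sum of squared differences). (11-5)^2=36, (12-6)^2=36, (-8-5)^2=169. Sum = 241.

sqrt(241)


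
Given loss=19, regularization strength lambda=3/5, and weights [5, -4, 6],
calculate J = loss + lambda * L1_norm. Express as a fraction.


L1 norm = sum(|w|) = 15. J = 19 + 3/5 * 15 = 28.

28


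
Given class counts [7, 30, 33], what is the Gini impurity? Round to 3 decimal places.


Total = 70. Proportions: 7/70, 30/70, 33/70. sum(p_i^2) = 0.4159. Gini = 1 - 0.4159 = 0.5841, which rounds to 0.584.

0.584


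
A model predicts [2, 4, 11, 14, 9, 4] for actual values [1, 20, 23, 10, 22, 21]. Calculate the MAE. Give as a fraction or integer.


MAE = (1/6) * (|1-2|=1 + |20-4|=16 + |23-11|=12 + |10-14|=4 + |22-9|=13 + |21-4|=17). Sum = 63. MAE = 21/2.

21/2


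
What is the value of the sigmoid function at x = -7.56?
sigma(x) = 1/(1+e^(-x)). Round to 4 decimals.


sigma(-7.56) = 1/(1+e^(7.56)) = 1/(1+1919.845513) = 1/1920.845513 = 0.0005.

0.0005


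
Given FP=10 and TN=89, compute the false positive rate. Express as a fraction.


FPR = FP / (FP + TN) = 10 / 99 = 10/99.

10/99


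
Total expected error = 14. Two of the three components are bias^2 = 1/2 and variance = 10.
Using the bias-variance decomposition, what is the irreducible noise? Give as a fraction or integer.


Total error = bias^2 + variance + irreducible noise. So irreducible noise = 14 - 1/2 - 10 = 7/2.

7/2


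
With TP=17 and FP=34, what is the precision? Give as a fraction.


Precision = TP / (TP + FP) = 17 / 51 = 1/3.

1/3


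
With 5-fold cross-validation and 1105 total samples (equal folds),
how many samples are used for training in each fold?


Each validation fold has 1105/5 = 221 samples. Training set = 1105 - 221 = 884.

884


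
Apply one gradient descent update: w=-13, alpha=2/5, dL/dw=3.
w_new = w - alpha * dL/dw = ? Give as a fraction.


w_new = -13 - 2/5 * 3 = -13 - 6/5 = -71/5.

-71/5


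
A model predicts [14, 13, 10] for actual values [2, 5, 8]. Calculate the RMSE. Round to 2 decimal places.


MSE = 70.6667. RMSE = sqrt(70.6667) = 8.41.

8.41


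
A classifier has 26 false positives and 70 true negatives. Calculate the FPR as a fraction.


FPR = FP / (FP + TN) = 26 / 96 = 13/48.

13/48


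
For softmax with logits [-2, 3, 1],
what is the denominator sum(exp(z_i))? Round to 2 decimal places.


Denom = e^-2=0.1353 + e^3=20.0855 + e^1=2.7183. Sum = 22.9391, which rounds to 22.94.

22.94


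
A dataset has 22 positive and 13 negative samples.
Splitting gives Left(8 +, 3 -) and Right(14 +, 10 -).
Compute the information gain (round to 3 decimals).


H(parent) = 0.9518. H(left) = 0.8454, H(right) = 0.9799. Weighted = (11/35)*0.8454 + (24/35)*0.9799 = 0.9376. IG = 0.9518 - 0.9376 = 0.0142, which rounds to 0.014.

0.014


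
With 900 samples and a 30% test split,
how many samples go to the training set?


Test set = 900 * 30% = 270. Training set = 900 - 270 = 630.

630


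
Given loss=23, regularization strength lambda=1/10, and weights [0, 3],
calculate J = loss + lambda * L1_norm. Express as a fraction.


L1 norm = sum(|w|) = 3. J = 23 + 1/10 * 3 = 233/10.

233/10


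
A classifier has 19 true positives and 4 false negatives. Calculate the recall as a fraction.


Recall = TP / (TP + FN) = 19 / 23 = 19/23.

19/23


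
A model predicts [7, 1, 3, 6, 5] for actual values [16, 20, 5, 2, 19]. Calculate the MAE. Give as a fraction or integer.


MAE = (1/5) * (|16-7|=9 + |20-1|=19 + |5-3|=2 + |2-6|=4 + |19-5|=14). Sum = 48. MAE = 48/5.

48/5


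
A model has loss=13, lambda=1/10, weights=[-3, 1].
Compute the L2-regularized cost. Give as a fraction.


L2 sq norm = sum(w^2) = 10. J = 13 + 1/10 * 10 = 14.

14


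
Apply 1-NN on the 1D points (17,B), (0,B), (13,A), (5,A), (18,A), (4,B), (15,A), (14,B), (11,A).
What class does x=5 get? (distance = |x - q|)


Distances: |17-5|=12, |0-5|=5, |13-5|=8, |5-5|=0, |18-5|=13, |4-5|=1, |15-5|=10, |14-5|=9, |11-5|=6. 1 nearest: (5,A). Counts: {'A': 1}. Majority class: A.

A


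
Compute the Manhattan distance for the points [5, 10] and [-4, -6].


d = sum of absolute differences: |5--4|=9 + |10--6|=16 = 25.

25


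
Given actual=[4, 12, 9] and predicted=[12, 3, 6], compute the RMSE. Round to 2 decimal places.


MSE = 51.3333. RMSE = sqrt(51.3333) = 7.16.

7.16


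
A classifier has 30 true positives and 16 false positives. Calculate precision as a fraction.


Precision = TP / (TP + FP) = 30 / 46 = 15/23.

15/23


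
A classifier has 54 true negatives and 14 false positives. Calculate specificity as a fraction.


Specificity = TN / (TN + FP) = 54 / 68 = 27/34.

27/34


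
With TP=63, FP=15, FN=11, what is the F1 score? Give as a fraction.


Precision = 63/78 = 21/26. Recall = 63/74 = 63/74. F1 = 2*P*R/(P+R) = 63/76.

63/76


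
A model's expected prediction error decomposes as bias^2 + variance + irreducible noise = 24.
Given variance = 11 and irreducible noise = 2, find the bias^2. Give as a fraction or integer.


Total error = bias^2 + variance + irreducible noise. So bias^2 = 24 - 11 - 2 = 11.

11


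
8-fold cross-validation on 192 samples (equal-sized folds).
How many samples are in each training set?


Each validation fold has 192/8 = 24 samples. Training set = 192 - 24 = 168.

168


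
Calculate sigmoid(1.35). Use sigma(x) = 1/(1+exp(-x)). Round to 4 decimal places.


sigma(1.35) = 1/(1+e^(-1.35)) = 1/(1+0.259240) = 1/1.259240 = 0.7941.

0.7941


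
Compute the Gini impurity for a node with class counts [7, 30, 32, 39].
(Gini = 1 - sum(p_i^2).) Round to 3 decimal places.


Total = 108. Proportions: 7/108, 30/108, 32/108, 39/108. sum(p_i^2) = 0.2996. Gini = 1 - 0.2996 = 0.7004, which rounds to 0.700.

0.700


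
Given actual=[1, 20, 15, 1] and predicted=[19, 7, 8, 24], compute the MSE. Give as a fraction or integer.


MSE = (1/4) * ((1-19)^2=324 + (20-7)^2=169 + (15-8)^2=49 + (1-24)^2=529). Sum = 1071. MSE = 1071/4.

1071/4


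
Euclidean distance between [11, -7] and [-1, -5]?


d = sqrt(sum of squared differences). (11--1)^2=144, (-7--5)^2=4. Sum = 148.

sqrt(148)


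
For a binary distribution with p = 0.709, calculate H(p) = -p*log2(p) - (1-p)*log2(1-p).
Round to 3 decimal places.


H = -0.709*log2(0.709) - 0.291*log2(0.291) = 0.870.

0.870


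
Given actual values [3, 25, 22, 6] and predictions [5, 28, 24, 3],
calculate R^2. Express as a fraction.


Mean(y) = 14. SS_res = 26. SS_tot = 370. R^2 = 1 - 26/(370) = 172/185.

172/185


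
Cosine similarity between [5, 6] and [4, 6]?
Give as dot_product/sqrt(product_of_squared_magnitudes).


dot = 56. |a|^2 = 61, |b|^2 = 52. cos = 56/sqrt(3172).

56/sqrt(3172)


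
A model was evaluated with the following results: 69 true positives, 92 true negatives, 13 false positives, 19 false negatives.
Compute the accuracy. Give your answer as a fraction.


Accuracy = (TP + TN) / (TP + TN + FP + FN) = (69 + 92) / 193 = 161/193.

161/193


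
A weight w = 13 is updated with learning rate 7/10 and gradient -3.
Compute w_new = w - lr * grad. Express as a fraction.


w_new = 13 - 7/10 * -3 = 13 - -21/10 = 151/10.

151/10


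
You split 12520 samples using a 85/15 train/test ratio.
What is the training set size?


Test set = 12520 * 15% = 1878. Training set = 12520 - 1878 = 10642.

10642


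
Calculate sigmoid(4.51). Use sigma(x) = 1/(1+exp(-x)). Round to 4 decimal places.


sigma(4.51) = 1/(1+e^(-4.51)) = 1/(1+0.010998) = 1/1.010998 = 0.9891.

0.9891


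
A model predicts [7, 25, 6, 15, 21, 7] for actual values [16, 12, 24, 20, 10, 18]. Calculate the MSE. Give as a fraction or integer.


MSE = (1/6) * ((16-7)^2=81 + (12-25)^2=169 + (24-6)^2=324 + (20-15)^2=25 + (10-21)^2=121 + (18-7)^2=121). Sum = 841. MSE = 841/6.

841/6


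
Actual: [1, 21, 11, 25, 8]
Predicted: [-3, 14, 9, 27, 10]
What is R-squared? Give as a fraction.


Mean(y) = 66/5. SS_res = 77. SS_tot = 1904/5. R^2 = 1 - 77/(1904/5) = 217/272.

217/272


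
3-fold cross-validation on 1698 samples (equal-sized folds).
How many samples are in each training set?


Each validation fold has 1698/3 = 566 samples. Training set = 1698 - 566 = 1132.

1132


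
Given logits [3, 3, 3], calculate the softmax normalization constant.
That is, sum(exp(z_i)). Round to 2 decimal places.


Denom = e^3=20.0855 + e^3=20.0855 + e^3=20.0855. Sum = 60.2565, which rounds to 60.26.

60.26


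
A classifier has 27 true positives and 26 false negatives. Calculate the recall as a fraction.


Recall = TP / (TP + FN) = 27 / 53 = 27/53.

27/53


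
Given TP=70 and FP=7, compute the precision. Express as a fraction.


Precision = TP / (TP + FP) = 70 / 77 = 10/11.

10/11


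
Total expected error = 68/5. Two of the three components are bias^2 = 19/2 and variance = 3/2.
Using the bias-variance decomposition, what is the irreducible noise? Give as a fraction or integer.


Total error = bias^2 + variance + irreducible noise. So irreducible noise = 68/5 - 19/2 - 3/2 = 13/5.

13/5


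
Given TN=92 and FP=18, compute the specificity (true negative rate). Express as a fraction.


Specificity = TN / (TN + FP) = 92 / 110 = 46/55.

46/55


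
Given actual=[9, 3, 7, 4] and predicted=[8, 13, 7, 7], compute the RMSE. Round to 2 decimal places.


MSE = 27.5000. RMSE = sqrt(27.5000) = 5.24.

5.24


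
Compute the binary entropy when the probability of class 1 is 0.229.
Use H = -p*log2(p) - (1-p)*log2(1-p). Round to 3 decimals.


H = -0.229*log2(0.229) - 0.771*log2(0.771) = 0.776.

0.776


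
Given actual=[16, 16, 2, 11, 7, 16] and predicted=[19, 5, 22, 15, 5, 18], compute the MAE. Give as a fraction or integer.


MAE = (1/6) * (|16-19|=3 + |16-5|=11 + |2-22|=20 + |11-15|=4 + |7-5|=2 + |16-18|=2). Sum = 42. MAE = 7.

7


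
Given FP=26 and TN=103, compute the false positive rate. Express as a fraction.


FPR = FP / (FP + TN) = 26 / 129 = 26/129.

26/129


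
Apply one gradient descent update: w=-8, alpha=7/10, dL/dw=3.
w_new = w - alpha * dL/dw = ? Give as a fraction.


w_new = -8 - 7/10 * 3 = -8 - 21/10 = -101/10.

-101/10


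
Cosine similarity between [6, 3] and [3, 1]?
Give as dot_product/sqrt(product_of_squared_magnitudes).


dot = 21. |a|^2 = 45, |b|^2 = 10. cos = 21/sqrt(450).

21/sqrt(450)


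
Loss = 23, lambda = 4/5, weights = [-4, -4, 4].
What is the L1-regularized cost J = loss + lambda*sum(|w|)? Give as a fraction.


L1 norm = sum(|w|) = 12. J = 23 + 4/5 * 12 = 163/5.

163/5


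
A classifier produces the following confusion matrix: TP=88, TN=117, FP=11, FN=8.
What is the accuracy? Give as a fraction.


Accuracy = (TP + TN) / (TP + TN + FP + FN) = (88 + 117) / 224 = 205/224.

205/224


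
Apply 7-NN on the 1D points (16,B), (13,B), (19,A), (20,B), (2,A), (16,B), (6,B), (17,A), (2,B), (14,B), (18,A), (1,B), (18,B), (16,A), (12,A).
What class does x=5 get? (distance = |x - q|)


Distances: |16-5|=11, |13-5|=8, |19-5|=14, |20-5|=15, |2-5|=3, |16-5|=11, |6-5|=1, |17-5|=12, |2-5|=3, |14-5|=9, |18-5|=13, |1-5|=4, |18-5|=13, |16-5|=11, |12-5|=7. 7 nearest: (6,B), (2,A), (2,B), (1,B), (12,A), (13,B), (14,B). Counts: {'B': 5, 'A': 2}. Majority class: B.

B


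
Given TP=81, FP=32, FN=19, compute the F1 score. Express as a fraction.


Precision = 81/113 = 81/113. Recall = 81/100 = 81/100. F1 = 2*P*R/(P+R) = 54/71.

54/71


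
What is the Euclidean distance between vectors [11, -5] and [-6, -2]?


d = sqrt(sum of squared differences). (11--6)^2=289, (-5--2)^2=9. Sum = 298.

sqrt(298)


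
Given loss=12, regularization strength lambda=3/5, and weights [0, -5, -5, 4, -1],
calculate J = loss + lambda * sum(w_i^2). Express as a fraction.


L2 sq norm = sum(w^2) = 67. J = 12 + 3/5 * 67 = 261/5.

261/5


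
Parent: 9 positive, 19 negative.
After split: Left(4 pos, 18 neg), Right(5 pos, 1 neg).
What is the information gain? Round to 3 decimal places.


H(parent) = 0.9059. H(left) = 0.6840, H(right) = 0.6500. Weighted = (22/28)*0.6840 + (6/28)*0.6500 = 0.6767. IG = 0.9059 - 0.6767 = 0.2292, which rounds to 0.229.

0.229


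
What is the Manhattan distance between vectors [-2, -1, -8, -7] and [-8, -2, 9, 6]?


d = sum of absolute differences: |-2--8|=6 + |-1--2|=1 + |-8-9|=17 + |-7-6|=13 = 37.

37


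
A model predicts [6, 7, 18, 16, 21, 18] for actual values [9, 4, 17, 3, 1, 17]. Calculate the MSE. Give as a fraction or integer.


MSE = (1/6) * ((9-6)^2=9 + (4-7)^2=9 + (17-18)^2=1 + (3-16)^2=169 + (1-21)^2=400 + (17-18)^2=1). Sum = 589. MSE = 589/6.

589/6


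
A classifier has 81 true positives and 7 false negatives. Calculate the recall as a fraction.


Recall = TP / (TP + FN) = 81 / 88 = 81/88.

81/88


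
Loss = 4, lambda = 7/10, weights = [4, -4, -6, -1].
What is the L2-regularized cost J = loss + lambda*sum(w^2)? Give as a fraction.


L2 sq norm = sum(w^2) = 69. J = 4 + 7/10 * 69 = 523/10.

523/10


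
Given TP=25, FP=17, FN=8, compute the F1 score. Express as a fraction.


Precision = 25/42 = 25/42. Recall = 25/33 = 25/33. F1 = 2*P*R/(P+R) = 2/3.

2/3


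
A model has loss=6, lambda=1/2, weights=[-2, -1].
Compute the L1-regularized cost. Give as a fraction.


L1 norm = sum(|w|) = 3. J = 6 + 1/2 * 3 = 15/2.

15/2


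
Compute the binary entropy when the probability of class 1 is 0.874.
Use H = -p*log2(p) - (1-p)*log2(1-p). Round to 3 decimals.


H = -0.874*log2(0.874) - 0.126*log2(0.126) = 0.546.

0.546


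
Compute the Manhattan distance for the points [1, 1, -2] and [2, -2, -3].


d = sum of absolute differences: |1-2|=1 + |1--2|=3 + |-2--3|=1 = 5.

5


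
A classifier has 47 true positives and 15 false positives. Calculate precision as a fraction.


Precision = TP / (TP + FP) = 47 / 62 = 47/62.

47/62


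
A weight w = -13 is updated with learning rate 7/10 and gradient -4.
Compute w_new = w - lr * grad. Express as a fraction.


w_new = -13 - 7/10 * -4 = -13 - -14/5 = -51/5.

-51/5


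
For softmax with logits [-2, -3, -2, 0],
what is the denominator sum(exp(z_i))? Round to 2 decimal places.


Denom = e^-2=0.1353 + e^-3=0.0498 + e^-2=0.1353 + e^0=1.0000. Sum = 1.3204, which rounds to 1.32.

1.32


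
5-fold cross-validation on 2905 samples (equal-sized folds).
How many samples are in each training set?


Each validation fold has 2905/5 = 581 samples. Training set = 2905 - 581 = 2324.

2324


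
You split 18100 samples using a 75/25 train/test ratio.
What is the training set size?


Test set = 18100 * 25% = 4525. Training set = 18100 - 4525 = 13575.

13575


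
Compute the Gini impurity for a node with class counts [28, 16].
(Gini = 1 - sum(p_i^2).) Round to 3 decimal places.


Total = 44. Proportions: 28/44, 16/44. sum(p_i^2) = 0.5372. Gini = 1 - 0.5372 = 0.4628, which rounds to 0.463.

0.463


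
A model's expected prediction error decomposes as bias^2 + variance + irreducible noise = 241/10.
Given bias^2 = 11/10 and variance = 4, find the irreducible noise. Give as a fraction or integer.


Total error = bias^2 + variance + irreducible noise. So irreducible noise = 241/10 - 11/10 - 4 = 19.

19


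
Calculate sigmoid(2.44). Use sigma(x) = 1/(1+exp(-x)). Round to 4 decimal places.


sigma(2.44) = 1/(1+e^(-2.44)) = 1/(1+0.087161) = 1/1.087161 = 0.9198.

0.9198


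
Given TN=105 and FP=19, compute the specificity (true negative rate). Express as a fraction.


Specificity = TN / (TN + FP) = 105 / 124 = 105/124.

105/124


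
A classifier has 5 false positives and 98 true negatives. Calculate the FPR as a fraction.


FPR = FP / (FP + TN) = 5 / 103 = 5/103.

5/103


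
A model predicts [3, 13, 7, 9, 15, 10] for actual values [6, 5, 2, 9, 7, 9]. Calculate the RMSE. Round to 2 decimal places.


MSE = 27.1667. RMSE = sqrt(27.1667) = 5.21.

5.21


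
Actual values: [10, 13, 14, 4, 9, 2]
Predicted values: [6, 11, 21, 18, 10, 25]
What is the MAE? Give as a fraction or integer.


MAE = (1/6) * (|10-6|=4 + |13-11|=2 + |14-21|=7 + |4-18|=14 + |9-10|=1 + |2-25|=23). Sum = 51. MAE = 17/2.

17/2


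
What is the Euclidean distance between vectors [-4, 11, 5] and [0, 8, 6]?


d = sqrt(sum of squared differences). (-4-0)^2=16, (11-8)^2=9, (5-6)^2=1. Sum = 26.

sqrt(26)


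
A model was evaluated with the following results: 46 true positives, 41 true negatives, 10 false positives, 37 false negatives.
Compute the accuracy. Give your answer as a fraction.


Accuracy = (TP + TN) / (TP + TN + FP + FN) = (46 + 41) / 134 = 87/134.

87/134


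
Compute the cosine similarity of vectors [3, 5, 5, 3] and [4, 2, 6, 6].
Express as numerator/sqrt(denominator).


dot = 70. |a|^2 = 68, |b|^2 = 92. cos = 70/sqrt(6256).

70/sqrt(6256)


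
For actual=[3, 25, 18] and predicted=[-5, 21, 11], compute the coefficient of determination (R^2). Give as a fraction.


Mean(y) = 46/3. SS_res = 129. SS_tot = 758/3. R^2 = 1 - 129/(758/3) = 371/758.

371/758


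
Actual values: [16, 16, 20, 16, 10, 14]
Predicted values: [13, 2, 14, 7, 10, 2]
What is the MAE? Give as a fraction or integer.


MAE = (1/6) * (|16-13|=3 + |16-2|=14 + |20-14|=6 + |16-7|=9 + |10-10|=0 + |14-2|=12). Sum = 44. MAE = 22/3.

22/3


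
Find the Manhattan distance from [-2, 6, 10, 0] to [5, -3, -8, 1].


d = sum of absolute differences: |-2-5|=7 + |6--3|=9 + |10--8|=18 + |0-1|=1 = 35.

35


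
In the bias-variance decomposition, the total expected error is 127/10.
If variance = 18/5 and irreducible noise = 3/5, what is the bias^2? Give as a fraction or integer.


Total error = bias^2 + variance + irreducible noise. So bias^2 = 127/10 - 18/5 - 3/5 = 17/2.

17/2


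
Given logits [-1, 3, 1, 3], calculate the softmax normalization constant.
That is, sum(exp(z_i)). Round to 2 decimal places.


Denom = e^-1=0.3679 + e^3=20.0855 + e^1=2.7183 + e^3=20.0855. Sum = 43.2572, which rounds to 43.26.

43.26


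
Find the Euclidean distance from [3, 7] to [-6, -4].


d = sqrt(sum of squared differences). (3--6)^2=81, (7--4)^2=121. Sum = 202.

sqrt(202)


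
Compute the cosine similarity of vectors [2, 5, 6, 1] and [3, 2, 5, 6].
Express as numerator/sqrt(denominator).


dot = 52. |a|^2 = 66, |b|^2 = 74. cos = 52/sqrt(4884).

52/sqrt(4884)


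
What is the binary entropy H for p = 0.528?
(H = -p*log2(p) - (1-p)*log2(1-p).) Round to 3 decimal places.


H = -0.528*log2(0.528) - 0.472*log2(0.472) = 0.998.

0.998


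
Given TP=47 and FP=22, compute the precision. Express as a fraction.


Precision = TP / (TP + FP) = 47 / 69 = 47/69.

47/69


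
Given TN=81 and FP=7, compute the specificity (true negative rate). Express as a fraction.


Specificity = TN / (TN + FP) = 81 / 88 = 81/88.

81/88


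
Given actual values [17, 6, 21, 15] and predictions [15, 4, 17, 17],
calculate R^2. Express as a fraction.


Mean(y) = 59/4. SS_res = 28. SS_tot = 483/4. R^2 = 1 - 28/(483/4) = 53/69.

53/69


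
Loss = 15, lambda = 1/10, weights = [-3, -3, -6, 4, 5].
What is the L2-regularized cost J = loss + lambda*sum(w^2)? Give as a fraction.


L2 sq norm = sum(w^2) = 95. J = 15 + 1/10 * 95 = 49/2.

49/2


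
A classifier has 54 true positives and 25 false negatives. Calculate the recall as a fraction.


Recall = TP / (TP + FN) = 54 / 79 = 54/79.

54/79


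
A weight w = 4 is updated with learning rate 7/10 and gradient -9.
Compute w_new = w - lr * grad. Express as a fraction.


w_new = 4 - 7/10 * -9 = 4 - -63/10 = 103/10.

103/10


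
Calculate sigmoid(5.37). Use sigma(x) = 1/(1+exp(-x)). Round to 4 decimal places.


sigma(5.37) = 1/(1+e^(-5.37)) = 1/(1+0.004654) = 1/1.004654 = 0.9954.

0.9954


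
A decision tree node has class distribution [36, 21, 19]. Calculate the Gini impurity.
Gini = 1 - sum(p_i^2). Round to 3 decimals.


Total = 76. Proportions: 36/76, 21/76, 19/76. sum(p_i^2) = 0.3632. Gini = 1 - 0.3632 = 0.6368, which rounds to 0.637.

0.637


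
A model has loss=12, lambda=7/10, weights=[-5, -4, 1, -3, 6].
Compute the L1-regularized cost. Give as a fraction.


L1 norm = sum(|w|) = 19. J = 12 + 7/10 * 19 = 253/10.

253/10


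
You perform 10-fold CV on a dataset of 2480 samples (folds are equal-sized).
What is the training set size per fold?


Each validation fold has 2480/10 = 248 samples. Training set = 2480 - 248 = 2232.

2232


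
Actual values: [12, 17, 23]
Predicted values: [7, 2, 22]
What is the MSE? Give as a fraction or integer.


MSE = (1/3) * ((12-7)^2=25 + (17-2)^2=225 + (23-22)^2=1). Sum = 251. MSE = 251/3.

251/3


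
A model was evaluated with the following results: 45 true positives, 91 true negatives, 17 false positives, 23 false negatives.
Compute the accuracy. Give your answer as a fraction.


Accuracy = (TP + TN) / (TP + TN + FP + FN) = (45 + 91) / 176 = 17/22.

17/22


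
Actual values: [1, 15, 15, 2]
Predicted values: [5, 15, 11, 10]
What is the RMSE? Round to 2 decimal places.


MSE = 24.0000. RMSE = sqrt(24.0000) = 4.90.

4.90


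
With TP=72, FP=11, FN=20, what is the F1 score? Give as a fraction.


Precision = 72/83 = 72/83. Recall = 72/92 = 18/23. F1 = 2*P*R/(P+R) = 144/175.

144/175


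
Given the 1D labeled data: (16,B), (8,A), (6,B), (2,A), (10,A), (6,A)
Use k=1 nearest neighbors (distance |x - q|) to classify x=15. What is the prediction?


Distances: |16-15|=1, |8-15|=7, |6-15|=9, |2-15|=13, |10-15|=5, |6-15|=9. 1 nearest: (16,B). Counts: {'B': 1}. Majority class: B.

B


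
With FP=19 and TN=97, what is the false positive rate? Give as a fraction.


FPR = FP / (FP + TN) = 19 / 116 = 19/116.

19/116


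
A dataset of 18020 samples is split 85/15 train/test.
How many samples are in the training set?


Test set = 18020 * 15% = 2703. Training set = 18020 - 2703 = 15317.

15317


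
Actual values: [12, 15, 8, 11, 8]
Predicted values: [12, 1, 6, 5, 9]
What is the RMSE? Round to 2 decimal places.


MSE = 47.4000. RMSE = sqrt(47.4000) = 6.88.

6.88


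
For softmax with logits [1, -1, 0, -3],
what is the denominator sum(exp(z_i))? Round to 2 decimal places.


Denom = e^1=2.7183 + e^-1=0.3679 + e^0=1.0000 + e^-3=0.0498. Sum = 4.1360, which rounds to 4.14.

4.14


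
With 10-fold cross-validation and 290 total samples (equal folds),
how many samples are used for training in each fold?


Each validation fold has 290/10 = 29 samples. Training set = 290 - 29 = 261.

261


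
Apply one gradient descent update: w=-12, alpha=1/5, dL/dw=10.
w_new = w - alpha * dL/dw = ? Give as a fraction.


w_new = -12 - 1/5 * 10 = -12 - 2 = -14.

-14


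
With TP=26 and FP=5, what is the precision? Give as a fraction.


Precision = TP / (TP + FP) = 26 / 31 = 26/31.

26/31


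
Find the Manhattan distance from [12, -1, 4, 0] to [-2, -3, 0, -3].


d = sum of absolute differences: |12--2|=14 + |-1--3|=2 + |4-0|=4 + |0--3|=3 = 23.

23


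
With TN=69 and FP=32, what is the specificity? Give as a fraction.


Specificity = TN / (TN + FP) = 69 / 101 = 69/101.

69/101


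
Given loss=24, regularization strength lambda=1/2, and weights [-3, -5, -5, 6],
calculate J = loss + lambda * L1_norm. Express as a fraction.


L1 norm = sum(|w|) = 19. J = 24 + 1/2 * 19 = 67/2.

67/2


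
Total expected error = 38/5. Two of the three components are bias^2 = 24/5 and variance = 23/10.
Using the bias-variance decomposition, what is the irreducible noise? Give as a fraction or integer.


Total error = bias^2 + variance + irreducible noise. So irreducible noise = 38/5 - 24/5 - 23/10 = 1/2.

1/2


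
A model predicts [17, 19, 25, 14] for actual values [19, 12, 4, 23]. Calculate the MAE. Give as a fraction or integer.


MAE = (1/4) * (|19-17|=2 + |12-19|=7 + |4-25|=21 + |23-14|=9). Sum = 39. MAE = 39/4.

39/4


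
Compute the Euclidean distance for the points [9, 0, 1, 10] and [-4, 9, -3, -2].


d = sqrt(sum of squared differences). (9--4)^2=169, (0-9)^2=81, (1--3)^2=16, (10--2)^2=144. Sum = 410.

sqrt(410)


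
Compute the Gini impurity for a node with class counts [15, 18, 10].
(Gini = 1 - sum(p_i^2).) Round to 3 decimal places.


Total = 43. Proportions: 15/43, 18/43, 10/43. sum(p_i^2) = 0.3510. Gini = 1 - 0.3510 = 0.6490, which rounds to 0.649.

0.649


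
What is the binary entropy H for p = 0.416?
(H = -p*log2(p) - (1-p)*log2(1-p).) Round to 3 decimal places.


H = -0.416*log2(0.416) - 0.584*log2(0.584) = 0.980.

0.980


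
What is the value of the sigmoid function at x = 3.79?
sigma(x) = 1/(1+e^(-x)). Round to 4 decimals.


sigma(3.79) = 1/(1+e^(-3.79)) = 1/(1+0.022596) = 1/1.022596 = 0.9779.

0.9779


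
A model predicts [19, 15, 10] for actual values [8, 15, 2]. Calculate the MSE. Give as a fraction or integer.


MSE = (1/3) * ((8-19)^2=121 + (15-15)^2=0 + (2-10)^2=64). Sum = 185. MSE = 185/3.

185/3


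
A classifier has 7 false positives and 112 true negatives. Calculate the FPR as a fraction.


FPR = FP / (FP + TN) = 7 / 119 = 1/17.

1/17


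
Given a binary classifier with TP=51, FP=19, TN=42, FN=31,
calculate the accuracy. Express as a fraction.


Accuracy = (TP + TN) / (TP + TN + FP + FN) = (51 + 42) / 143 = 93/143.

93/143


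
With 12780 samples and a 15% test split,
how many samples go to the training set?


Test set = 12780 * 15% = 1917. Training set = 12780 - 1917 = 10863.

10863


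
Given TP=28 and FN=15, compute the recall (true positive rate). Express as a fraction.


Recall = TP / (TP + FN) = 28 / 43 = 28/43.

28/43


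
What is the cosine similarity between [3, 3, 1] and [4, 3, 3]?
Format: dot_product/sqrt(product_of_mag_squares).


dot = 24. |a|^2 = 19, |b|^2 = 34. cos = 24/sqrt(646).

24/sqrt(646)


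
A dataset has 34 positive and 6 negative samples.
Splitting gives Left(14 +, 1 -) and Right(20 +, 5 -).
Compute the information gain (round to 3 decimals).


H(parent) = 0.6098. H(left) = 0.3534, H(right) = 0.7219. Weighted = (15/40)*0.3534 + (25/40)*0.7219 = 0.5837. IG = 0.6098 - 0.5837 = 0.0261, which rounds to 0.026.

0.026


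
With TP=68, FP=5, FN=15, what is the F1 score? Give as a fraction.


Precision = 68/73 = 68/73. Recall = 68/83 = 68/83. F1 = 2*P*R/(P+R) = 34/39.

34/39


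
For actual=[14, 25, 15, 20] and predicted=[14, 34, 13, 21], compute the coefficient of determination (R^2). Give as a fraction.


Mean(y) = 37/2. SS_res = 86. SS_tot = 77. R^2 = 1 - 86/(77) = -9/77.

-9/77


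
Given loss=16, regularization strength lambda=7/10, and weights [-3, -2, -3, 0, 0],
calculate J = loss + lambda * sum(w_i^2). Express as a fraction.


L2 sq norm = sum(w^2) = 22. J = 16 + 7/10 * 22 = 157/5.

157/5


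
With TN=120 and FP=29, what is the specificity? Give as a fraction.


Specificity = TN / (TN + FP) = 120 / 149 = 120/149.

120/149


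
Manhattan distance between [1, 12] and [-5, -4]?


d = sum of absolute differences: |1--5|=6 + |12--4|=16 = 22.

22


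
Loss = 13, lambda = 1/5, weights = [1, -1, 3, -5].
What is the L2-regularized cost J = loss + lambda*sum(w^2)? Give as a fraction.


L2 sq norm = sum(w^2) = 36. J = 13 + 1/5 * 36 = 101/5.

101/5


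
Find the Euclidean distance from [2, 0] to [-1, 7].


d = sqrt(sum of squared differences). (2--1)^2=9, (0-7)^2=49. Sum = 58.

sqrt(58)


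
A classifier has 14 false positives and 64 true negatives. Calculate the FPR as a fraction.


FPR = FP / (FP + TN) = 14 / 78 = 7/39.

7/39


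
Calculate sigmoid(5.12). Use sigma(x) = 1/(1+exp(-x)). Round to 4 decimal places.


sigma(5.12) = 1/(1+e^(-5.12)) = 1/(1+0.005976) = 1/1.005976 = 0.9941.

0.9941


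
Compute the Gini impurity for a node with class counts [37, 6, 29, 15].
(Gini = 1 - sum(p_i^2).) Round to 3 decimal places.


Total = 87. Proportions: 37/87, 6/87, 29/87, 15/87. sum(p_i^2) = 0.3265. Gini = 1 - 0.3265 = 0.6735, which rounds to 0.674.

0.674


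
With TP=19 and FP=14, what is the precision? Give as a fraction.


Precision = TP / (TP + FP) = 19 / 33 = 19/33.

19/33


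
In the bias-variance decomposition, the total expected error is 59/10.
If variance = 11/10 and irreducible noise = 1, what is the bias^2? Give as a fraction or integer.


Total error = bias^2 + variance + irreducible noise. So bias^2 = 59/10 - 11/10 - 1 = 19/5.

19/5


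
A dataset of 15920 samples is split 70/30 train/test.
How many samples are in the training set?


Test set = 15920 * 30% = 4776. Training set = 15920 - 4776 = 11144.

11144


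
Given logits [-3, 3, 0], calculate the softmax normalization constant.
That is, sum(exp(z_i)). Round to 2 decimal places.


Denom = e^-3=0.0498 + e^3=20.0855 + e^0=1.0000. Sum = 21.1353, which rounds to 21.14.

21.14


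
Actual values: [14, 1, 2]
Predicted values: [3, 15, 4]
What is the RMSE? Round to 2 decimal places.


MSE = 107.0000. RMSE = sqrt(107.0000) = 10.34.

10.34


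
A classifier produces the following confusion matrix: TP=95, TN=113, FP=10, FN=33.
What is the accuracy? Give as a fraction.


Accuracy = (TP + TN) / (TP + TN + FP + FN) = (95 + 113) / 251 = 208/251.

208/251


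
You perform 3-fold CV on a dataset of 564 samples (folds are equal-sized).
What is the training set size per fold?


Each validation fold has 564/3 = 188 samples. Training set = 564 - 188 = 376.

376


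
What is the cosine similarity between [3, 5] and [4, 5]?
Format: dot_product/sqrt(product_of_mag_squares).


dot = 37. |a|^2 = 34, |b|^2 = 41. cos = 37/sqrt(1394).

37/sqrt(1394)


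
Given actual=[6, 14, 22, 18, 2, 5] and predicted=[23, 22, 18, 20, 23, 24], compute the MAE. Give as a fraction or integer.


MAE = (1/6) * (|6-23|=17 + |14-22|=8 + |22-18|=4 + |18-20|=2 + |2-23|=21 + |5-24|=19). Sum = 71. MAE = 71/6.

71/6


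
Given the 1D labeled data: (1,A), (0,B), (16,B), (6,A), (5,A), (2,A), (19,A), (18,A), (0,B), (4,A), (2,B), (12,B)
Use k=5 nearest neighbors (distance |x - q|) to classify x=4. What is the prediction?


Distances: |1-4|=3, |0-4|=4, |16-4|=12, |6-4|=2, |5-4|=1, |2-4|=2, |19-4|=15, |18-4|=14, |0-4|=4, |4-4|=0, |2-4|=2, |12-4|=8. 5 nearest: (4,A), (5,A), (6,A), (2,A), (2,B). Counts: {'A': 4, 'B': 1}. Majority class: A.

A


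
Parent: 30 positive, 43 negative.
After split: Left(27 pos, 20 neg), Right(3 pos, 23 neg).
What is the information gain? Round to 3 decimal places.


H(parent) = 0.9770. H(left) = 0.9839, H(right) = 0.5159. Weighted = (47/73)*0.9839 + (26/73)*0.5159 = 0.8172. IG = 0.9770 - 0.8172 = 0.1598, which rounds to 0.160.

0.160


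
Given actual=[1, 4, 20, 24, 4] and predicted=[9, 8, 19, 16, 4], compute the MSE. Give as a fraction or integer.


MSE = (1/5) * ((1-9)^2=64 + (4-8)^2=16 + (20-19)^2=1 + (24-16)^2=64 + (4-4)^2=0). Sum = 145. MSE = 29.

29


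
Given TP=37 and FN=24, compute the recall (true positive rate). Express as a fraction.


Recall = TP / (TP + FN) = 37 / 61 = 37/61.

37/61


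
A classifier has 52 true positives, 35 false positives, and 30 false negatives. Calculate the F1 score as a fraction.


Precision = 52/87 = 52/87. Recall = 52/82 = 26/41. F1 = 2*P*R/(P+R) = 8/13.

8/13


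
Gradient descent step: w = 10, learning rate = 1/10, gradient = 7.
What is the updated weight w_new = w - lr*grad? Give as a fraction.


w_new = 10 - 1/10 * 7 = 10 - 7/10 = 93/10.

93/10


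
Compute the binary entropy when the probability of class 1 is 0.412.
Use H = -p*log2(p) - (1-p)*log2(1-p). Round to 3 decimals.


H = -0.412*log2(0.412) - 0.588*log2(0.588) = 0.978.

0.978


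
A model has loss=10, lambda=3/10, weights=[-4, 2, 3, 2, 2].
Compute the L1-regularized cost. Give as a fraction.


L1 norm = sum(|w|) = 13. J = 10 + 3/10 * 13 = 139/10.

139/10


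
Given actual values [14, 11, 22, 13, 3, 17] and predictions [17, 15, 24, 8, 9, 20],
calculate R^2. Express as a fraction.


Mean(y) = 40/3. SS_res = 99. SS_tot = 604/3. R^2 = 1 - 99/(604/3) = 307/604.

307/604


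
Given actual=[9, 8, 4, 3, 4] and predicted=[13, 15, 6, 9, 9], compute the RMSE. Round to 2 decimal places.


MSE = 26.0000. RMSE = sqrt(26.0000) = 5.10.

5.10


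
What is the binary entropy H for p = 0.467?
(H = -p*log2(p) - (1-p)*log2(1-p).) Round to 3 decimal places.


H = -0.467*log2(0.467) - 0.533*log2(0.533) = 0.997.

0.997


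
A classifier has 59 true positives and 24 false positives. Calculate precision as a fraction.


Precision = TP / (TP + FP) = 59 / 83 = 59/83.

59/83


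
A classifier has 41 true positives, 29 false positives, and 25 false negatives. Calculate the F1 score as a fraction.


Precision = 41/70 = 41/70. Recall = 41/66 = 41/66. F1 = 2*P*R/(P+R) = 41/68.

41/68


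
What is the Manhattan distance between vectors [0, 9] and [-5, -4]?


d = sum of absolute differences: |0--5|=5 + |9--4|=13 = 18.

18


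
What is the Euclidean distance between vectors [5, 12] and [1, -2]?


d = sqrt(sum of squared differences). (5-1)^2=16, (12--2)^2=196. Sum = 212.

sqrt(212)


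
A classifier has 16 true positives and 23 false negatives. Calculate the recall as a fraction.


Recall = TP / (TP + FN) = 16 / 39 = 16/39.

16/39


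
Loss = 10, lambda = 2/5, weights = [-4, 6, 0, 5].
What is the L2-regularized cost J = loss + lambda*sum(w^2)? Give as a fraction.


L2 sq norm = sum(w^2) = 77. J = 10 + 2/5 * 77 = 204/5.

204/5


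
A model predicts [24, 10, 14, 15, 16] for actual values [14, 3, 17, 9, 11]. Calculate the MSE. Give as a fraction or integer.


MSE = (1/5) * ((14-24)^2=100 + (3-10)^2=49 + (17-14)^2=9 + (9-15)^2=36 + (11-16)^2=25). Sum = 219. MSE = 219/5.

219/5


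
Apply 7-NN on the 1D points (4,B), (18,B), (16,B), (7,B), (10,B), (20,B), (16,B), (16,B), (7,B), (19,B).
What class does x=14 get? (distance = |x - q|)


Distances: |4-14|=10, |18-14|=4, |16-14|=2, |7-14|=7, |10-14|=4, |20-14|=6, |16-14|=2, |16-14|=2, |7-14|=7, |19-14|=5. 7 nearest: (16,B), (16,B), (16,B), (18,B), (10,B), (19,B), (20,B). Counts: {'B': 7}. Majority class: B.

B


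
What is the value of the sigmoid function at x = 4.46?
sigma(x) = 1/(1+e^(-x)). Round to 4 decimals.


sigma(4.46) = 1/(1+e^(-4.46)) = 1/(1+0.011562) = 1/1.011562 = 0.9886.

0.9886


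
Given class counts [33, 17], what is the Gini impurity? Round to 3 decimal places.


Total = 50. Proportions: 33/50, 17/50. sum(p_i^2) = 0.5512. Gini = 1 - 0.5512 = 0.4488, which rounds to 0.449.

0.449


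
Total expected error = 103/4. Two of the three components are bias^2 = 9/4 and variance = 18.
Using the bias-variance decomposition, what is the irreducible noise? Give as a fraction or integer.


Total error = bias^2 + variance + irreducible noise. So irreducible noise = 103/4 - 9/4 - 18 = 11/2.

11/2


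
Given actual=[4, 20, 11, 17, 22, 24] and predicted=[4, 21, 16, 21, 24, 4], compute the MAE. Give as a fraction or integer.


MAE = (1/6) * (|4-4|=0 + |20-21|=1 + |11-16|=5 + |17-21|=4 + |22-24|=2 + |24-4|=20). Sum = 32. MAE = 16/3.

16/3


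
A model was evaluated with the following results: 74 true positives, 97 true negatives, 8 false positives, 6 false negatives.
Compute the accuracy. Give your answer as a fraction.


Accuracy = (TP + TN) / (TP + TN + FP + FN) = (74 + 97) / 185 = 171/185.

171/185


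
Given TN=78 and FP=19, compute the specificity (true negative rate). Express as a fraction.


Specificity = TN / (TN + FP) = 78 / 97 = 78/97.

78/97


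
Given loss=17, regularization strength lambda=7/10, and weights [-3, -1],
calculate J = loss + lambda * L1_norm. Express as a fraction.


L1 norm = sum(|w|) = 4. J = 17 + 7/10 * 4 = 99/5.

99/5


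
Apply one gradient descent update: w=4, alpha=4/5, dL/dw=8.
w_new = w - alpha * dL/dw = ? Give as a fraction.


w_new = 4 - 4/5 * 8 = 4 - 32/5 = -12/5.

-12/5


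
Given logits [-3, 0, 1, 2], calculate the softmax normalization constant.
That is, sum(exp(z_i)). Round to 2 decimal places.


Denom = e^-3=0.0498 + e^0=1.0000 + e^1=2.7183 + e^2=7.3891. Sum = 11.1572, which rounds to 11.16.

11.16


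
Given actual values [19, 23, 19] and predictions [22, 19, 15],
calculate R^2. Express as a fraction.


Mean(y) = 61/3. SS_res = 41. SS_tot = 32/3. R^2 = 1 - 41/(32/3) = -91/32.

-91/32


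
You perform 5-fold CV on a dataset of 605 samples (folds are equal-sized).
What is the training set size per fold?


Each validation fold has 605/5 = 121 samples. Training set = 605 - 121 = 484.

484


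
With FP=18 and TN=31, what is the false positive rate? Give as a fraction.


FPR = FP / (FP + TN) = 18 / 49 = 18/49.

18/49


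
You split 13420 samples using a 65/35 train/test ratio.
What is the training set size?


Test set = 13420 * 35% = 4697. Training set = 13420 - 4697 = 8723.

8723


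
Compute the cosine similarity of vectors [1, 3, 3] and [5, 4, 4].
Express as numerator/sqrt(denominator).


dot = 29. |a|^2 = 19, |b|^2 = 57. cos = 29/sqrt(1083).

29/sqrt(1083)


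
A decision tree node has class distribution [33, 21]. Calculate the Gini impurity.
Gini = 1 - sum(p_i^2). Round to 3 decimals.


Total = 54. Proportions: 33/54, 21/54. sum(p_i^2) = 0.5247. Gini = 1 - 0.5247 = 0.4753, which rounds to 0.475.

0.475


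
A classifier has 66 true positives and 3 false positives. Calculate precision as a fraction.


Precision = TP / (TP + FP) = 66 / 69 = 22/23.

22/23


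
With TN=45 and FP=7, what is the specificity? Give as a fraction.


Specificity = TN / (TN + FP) = 45 / 52 = 45/52.

45/52


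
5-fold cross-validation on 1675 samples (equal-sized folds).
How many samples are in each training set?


Each validation fold has 1675/5 = 335 samples. Training set = 1675 - 335 = 1340.

1340


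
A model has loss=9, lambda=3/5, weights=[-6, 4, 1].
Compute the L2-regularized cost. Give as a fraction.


L2 sq norm = sum(w^2) = 53. J = 9 + 3/5 * 53 = 204/5.

204/5
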